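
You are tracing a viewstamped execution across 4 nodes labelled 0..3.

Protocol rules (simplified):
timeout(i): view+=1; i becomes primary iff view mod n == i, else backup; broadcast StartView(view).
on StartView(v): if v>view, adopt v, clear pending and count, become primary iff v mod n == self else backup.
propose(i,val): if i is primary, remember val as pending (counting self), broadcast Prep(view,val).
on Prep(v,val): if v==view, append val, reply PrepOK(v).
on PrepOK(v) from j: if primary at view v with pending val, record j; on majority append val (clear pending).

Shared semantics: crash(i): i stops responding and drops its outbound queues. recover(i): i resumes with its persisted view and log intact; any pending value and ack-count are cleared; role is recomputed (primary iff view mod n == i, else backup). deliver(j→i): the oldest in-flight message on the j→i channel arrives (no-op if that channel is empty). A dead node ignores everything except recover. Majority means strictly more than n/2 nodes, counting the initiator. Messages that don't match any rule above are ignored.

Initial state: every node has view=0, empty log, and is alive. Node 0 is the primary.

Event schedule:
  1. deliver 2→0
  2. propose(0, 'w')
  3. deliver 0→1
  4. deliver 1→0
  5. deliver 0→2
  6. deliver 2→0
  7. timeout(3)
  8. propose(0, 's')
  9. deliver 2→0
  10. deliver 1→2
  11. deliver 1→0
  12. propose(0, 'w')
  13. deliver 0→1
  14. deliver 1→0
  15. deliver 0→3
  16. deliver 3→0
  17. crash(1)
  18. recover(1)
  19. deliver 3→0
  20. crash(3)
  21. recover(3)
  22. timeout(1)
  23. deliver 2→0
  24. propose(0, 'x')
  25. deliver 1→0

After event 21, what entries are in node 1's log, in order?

w,s

1. deliver 2→0:  nop
2. propose(0,'w'):  nop
3. deliver 0→1:  <1:back v0 w>
4. deliver 1→0:  nop
5. deliver 0→2:  <2:back v0 w>
6. deliver 2→0:  <0:prim v0 w>
7. timeout(3):  <3:back v1 ->
8. propose(0,'s'):  nop
9. deliver 2→0:  nop
10. deliver 1→2:  nop
11. deliver 1→0:  nop
12. propose(0,'w'):  nop
13. deliver 0→1:  <1:back v0 w,s>
14. deliver 1→0:  nop
15. deliver 0→3:  nop
16. deliver 3→0:  <0:back v1 w>
17. crash(1):  <1:✗back v0 w,s>
18. recover(1):  <1:back v0 w,s>
19. deliver 3→0:  nop
20. crash(3):  <3:✗back v1 ->
21. recover(3):  <3:back v1 ->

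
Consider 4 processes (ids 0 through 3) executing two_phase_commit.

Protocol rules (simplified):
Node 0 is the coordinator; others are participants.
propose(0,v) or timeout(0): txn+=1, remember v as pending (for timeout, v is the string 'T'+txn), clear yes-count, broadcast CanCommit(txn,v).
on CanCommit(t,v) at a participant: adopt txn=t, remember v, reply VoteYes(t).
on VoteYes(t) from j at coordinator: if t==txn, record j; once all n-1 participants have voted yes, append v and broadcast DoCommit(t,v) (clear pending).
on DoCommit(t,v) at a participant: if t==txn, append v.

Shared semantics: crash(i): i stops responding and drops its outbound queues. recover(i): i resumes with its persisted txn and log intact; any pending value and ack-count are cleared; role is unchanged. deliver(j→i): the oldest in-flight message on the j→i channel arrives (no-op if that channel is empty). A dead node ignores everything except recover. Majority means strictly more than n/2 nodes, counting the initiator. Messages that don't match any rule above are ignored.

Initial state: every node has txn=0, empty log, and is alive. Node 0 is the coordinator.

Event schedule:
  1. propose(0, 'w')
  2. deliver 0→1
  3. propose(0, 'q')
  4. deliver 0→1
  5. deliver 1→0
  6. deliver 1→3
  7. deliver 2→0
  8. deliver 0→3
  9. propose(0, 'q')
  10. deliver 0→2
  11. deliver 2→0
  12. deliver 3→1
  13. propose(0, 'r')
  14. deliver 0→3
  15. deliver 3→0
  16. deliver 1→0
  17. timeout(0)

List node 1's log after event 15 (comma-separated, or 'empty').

empty

1. propose(0,'w'):  <0:coor t1 ->
2. deliver 0→1:  <1:part t1 ->
3. propose(0,'q'):  <0:coor t2 ->
4. deliver 0→1:  <1:part t2 ->
5. deliver 1→0:  nop
6. deliver 1→3:  nop
7. deliver 2→0:  nop
8. deliver 0→3:  <3:part t1 ->
9. propose(0,'q'):  <0:coor t3 ->
10. deliver 0→2:  <2:part t1 ->
11. deliver 2→0:  nop
12. deliver 3→1:  nop
13. propose(0,'r'):  <0:coor t4 ->
14. deliver 0→3:  <3:part t2 ->
15. deliver 3→0:  nop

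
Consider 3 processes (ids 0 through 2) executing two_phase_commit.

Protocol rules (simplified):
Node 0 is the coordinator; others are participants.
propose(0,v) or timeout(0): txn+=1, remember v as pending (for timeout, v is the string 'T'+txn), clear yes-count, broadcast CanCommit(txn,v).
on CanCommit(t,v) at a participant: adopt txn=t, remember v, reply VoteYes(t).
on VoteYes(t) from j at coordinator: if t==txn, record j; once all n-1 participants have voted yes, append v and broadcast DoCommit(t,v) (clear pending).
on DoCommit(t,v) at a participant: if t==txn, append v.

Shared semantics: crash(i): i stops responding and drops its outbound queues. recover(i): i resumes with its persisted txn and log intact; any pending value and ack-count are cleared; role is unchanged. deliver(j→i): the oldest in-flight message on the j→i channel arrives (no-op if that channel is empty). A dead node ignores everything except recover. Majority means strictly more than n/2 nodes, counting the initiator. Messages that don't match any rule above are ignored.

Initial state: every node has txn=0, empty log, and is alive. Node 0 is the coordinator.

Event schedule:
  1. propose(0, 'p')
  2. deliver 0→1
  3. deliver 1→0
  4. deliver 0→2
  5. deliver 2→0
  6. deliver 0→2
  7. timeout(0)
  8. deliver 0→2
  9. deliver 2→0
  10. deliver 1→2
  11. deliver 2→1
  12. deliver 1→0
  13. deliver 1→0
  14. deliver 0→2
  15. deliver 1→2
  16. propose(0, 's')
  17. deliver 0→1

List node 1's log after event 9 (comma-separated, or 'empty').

[1] propose(0,'p') → N0(coor t1 [-])
[2] deliver 0→1 → N1(part t1 [-])
[3] deliver 1→0 → ∅
[4] deliver 0→2 → N2(part t1 [-])
[5] deliver 2→0 → N0(coor t1 [p])
[6] deliver 0→2 → N2(part t1 [p])
[7] timeout(0) → N0(coor t2 [p])
[8] deliver 0→2 → N2(part t2 [p])
[9] deliver 2→0 → ∅

empty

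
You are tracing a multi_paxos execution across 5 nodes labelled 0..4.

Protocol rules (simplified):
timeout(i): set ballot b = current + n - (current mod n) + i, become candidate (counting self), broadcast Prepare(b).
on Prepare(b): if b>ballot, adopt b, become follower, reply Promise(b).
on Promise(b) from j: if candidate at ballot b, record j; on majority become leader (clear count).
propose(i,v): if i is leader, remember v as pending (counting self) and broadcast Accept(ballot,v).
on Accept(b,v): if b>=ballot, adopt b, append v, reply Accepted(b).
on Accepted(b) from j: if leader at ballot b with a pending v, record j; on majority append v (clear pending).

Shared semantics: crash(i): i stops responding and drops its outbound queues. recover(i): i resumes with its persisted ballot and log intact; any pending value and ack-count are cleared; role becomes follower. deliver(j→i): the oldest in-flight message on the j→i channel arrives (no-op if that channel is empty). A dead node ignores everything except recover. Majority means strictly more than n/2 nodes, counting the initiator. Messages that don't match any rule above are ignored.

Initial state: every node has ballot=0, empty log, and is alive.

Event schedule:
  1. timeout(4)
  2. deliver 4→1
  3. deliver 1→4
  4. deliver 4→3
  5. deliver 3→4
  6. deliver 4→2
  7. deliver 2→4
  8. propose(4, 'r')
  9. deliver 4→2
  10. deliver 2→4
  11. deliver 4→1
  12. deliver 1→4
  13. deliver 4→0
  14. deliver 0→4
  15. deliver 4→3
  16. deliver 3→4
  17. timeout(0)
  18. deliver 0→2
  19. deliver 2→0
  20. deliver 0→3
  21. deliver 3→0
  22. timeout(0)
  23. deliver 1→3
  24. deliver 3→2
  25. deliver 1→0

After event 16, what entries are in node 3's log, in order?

r

[1] timeout(4) → N4(cand b9 [-])
[2] deliver 4→1 → N1(foll b9 [-])
[3] deliver 1→4 → ∅
[4] deliver 4→3 → N3(foll b9 [-])
[5] deliver 3→4 → N4(lead b9 [-])
[6] deliver 4→2 → N2(foll b9 [-])
[7] deliver 2→4 → ∅
[8] propose(4,'r') → ∅
[9] deliver 4→2 → N2(foll b9 [r])
[10] deliver 2→4 → ∅
[11] deliver 4→1 → N1(foll b9 [r])
[12] deliver 1→4 → N4(lead b9 [r])
[13] deliver 4→0 → N0(foll b9 [-])
[14] deliver 0→4 → ∅
[15] deliver 4→3 → N3(foll b9 [r])
[16] deliver 3→4 → ∅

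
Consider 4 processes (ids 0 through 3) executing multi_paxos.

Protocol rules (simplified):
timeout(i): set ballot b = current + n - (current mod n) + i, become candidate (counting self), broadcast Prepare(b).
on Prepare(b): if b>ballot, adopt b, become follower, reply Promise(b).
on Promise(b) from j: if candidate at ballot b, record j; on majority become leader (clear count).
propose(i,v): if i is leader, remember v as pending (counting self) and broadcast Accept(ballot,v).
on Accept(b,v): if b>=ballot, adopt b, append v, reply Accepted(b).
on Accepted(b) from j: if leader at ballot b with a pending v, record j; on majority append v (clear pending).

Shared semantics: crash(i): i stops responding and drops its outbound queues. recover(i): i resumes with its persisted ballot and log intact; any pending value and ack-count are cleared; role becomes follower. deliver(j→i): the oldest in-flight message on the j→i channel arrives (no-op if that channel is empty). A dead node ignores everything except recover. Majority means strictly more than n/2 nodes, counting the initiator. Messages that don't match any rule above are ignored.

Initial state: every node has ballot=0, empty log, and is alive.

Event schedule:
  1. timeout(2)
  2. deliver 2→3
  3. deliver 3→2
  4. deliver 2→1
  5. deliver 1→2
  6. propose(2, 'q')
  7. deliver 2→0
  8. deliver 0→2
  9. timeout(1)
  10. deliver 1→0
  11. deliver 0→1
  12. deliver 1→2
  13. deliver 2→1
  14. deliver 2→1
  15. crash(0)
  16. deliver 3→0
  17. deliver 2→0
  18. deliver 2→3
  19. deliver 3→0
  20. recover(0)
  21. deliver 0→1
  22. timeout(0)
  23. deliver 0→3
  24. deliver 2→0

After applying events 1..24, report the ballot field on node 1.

step 1 timeout(2): 2={cand,b=6,log=-}
step 2 deliver 2→3: 3={foll,b=6,log=-}
step 3 deliver 3→2: —
step 4 deliver 2→1: 1={foll,b=6,log=-}
step 5 deliver 1→2: 2={lead,b=6,log=-}
step 6 propose(2,'q'): —
step 7 deliver 2→0: 0={foll,b=6,log=-}
step 8 deliver 0→2: —
step 9 timeout(1): 1={cand,b=9,log=-}
step 10 deliver 1→0: 0={foll,b=9,log=-}
step 11 deliver 0→1: —
step 12 deliver 1→2: 2={foll,b=9,log=-}
step 13 deliver 2→1: —
step 14 deliver 2→1: 1={lead,b=9,log=-}
step 15 crash(0): 0={✗foll,b=9,log=-}
step 16 deliver 3→0: —
step 17 deliver 2→0: —
step 18 deliver 2→3: 3={foll,b=6,log=q}
step 19 deliver 3→0: —
step 20 recover(0): 0={foll,b=9,log=-}
step 21 deliver 0→1: —
step 22 timeout(0): 0={cand,b=12,log=-}
step 23 deliver 0→3: 3={foll,b=12,log=q}
step 24 deliver 2→0: —

9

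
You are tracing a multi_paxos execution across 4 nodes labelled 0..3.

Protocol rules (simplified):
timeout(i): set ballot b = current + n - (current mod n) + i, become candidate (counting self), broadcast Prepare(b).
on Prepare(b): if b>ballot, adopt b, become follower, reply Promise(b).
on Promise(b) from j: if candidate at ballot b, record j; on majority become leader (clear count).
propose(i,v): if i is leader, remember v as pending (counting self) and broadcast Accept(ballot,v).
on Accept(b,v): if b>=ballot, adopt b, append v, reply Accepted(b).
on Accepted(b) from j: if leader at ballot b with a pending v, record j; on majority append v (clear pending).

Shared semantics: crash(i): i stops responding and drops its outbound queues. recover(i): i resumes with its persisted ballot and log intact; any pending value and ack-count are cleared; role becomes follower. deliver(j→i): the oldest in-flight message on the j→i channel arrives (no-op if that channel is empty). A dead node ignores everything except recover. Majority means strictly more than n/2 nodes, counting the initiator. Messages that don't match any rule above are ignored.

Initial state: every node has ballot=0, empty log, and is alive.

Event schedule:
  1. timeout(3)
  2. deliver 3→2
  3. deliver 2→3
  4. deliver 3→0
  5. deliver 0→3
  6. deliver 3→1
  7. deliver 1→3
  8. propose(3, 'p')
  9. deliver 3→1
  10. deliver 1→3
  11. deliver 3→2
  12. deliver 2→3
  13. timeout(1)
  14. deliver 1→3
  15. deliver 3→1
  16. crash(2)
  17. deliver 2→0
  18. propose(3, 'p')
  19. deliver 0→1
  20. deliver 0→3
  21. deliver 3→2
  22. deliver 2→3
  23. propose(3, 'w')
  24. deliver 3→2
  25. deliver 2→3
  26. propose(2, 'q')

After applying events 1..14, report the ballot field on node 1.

after 1 — timeout(3): n3:cand/b7/[-]
after 2 — deliver 3→2: n2:foll/b7/[-]
after 3 — deliver 2→3: ·
after 4 — deliver 3→0: n0:foll/b7/[-]
after 5 — deliver 0→3: n3:lead/b7/[-]
after 6 — deliver 3→1: n1:foll/b7/[-]
after 7 — deliver 1→3: ·
after 8 — propose(3,'p'): ·
after 9 — deliver 3→1: n1:foll/b7/[p]
after 10 — deliver 1→3: ·
after 11 — deliver 3→2: n2:foll/b7/[p]
after 12 — deliver 2→3: n3:lead/b7/[p]
after 13 — timeout(1): n1:cand/b9/[p]
after 14 — deliver 1→3: n3:foll/b9/[p]

9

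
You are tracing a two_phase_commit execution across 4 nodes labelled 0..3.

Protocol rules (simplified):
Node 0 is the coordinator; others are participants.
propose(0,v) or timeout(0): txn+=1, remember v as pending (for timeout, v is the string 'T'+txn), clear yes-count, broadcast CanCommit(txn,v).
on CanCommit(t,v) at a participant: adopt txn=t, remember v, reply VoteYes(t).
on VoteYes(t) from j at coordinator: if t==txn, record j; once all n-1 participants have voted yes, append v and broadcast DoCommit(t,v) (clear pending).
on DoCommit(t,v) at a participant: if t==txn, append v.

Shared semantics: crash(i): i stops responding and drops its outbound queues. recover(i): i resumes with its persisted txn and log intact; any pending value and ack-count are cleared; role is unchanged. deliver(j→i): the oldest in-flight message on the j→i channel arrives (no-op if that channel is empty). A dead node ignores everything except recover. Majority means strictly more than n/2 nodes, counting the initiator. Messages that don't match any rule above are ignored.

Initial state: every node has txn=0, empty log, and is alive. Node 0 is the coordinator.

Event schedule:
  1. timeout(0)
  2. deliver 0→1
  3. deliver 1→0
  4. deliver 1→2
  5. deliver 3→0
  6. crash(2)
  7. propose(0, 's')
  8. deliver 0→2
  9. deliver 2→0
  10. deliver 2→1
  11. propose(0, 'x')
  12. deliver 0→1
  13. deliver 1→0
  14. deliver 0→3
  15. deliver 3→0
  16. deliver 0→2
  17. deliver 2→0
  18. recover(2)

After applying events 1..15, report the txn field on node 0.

after 1 — timeout(0): n0:coor/t1/[-]
after 2 — deliver 0→1: n1:part/t1/[-]
after 3 — deliver 1→0: ·
after 4 — deliver 1→2: ·
after 5 — deliver 3→0: ·
after 6 — crash(2): n2:✗part/t0/[-]
after 7 — propose(0,'s'): n0:coor/t2/[-]
after 8 — deliver 0→2: ·
after 9 — deliver 2→0: ·
after 10 — deliver 2→1: ·
after 11 — propose(0,'x'): n0:coor/t3/[-]
after 12 — deliver 0→1: n1:part/t2/[-]
after 13 — deliver 1→0: ·
after 14 — deliver 0→3: n3:part/t1/[-]
after 15 — deliver 3→0: ·

3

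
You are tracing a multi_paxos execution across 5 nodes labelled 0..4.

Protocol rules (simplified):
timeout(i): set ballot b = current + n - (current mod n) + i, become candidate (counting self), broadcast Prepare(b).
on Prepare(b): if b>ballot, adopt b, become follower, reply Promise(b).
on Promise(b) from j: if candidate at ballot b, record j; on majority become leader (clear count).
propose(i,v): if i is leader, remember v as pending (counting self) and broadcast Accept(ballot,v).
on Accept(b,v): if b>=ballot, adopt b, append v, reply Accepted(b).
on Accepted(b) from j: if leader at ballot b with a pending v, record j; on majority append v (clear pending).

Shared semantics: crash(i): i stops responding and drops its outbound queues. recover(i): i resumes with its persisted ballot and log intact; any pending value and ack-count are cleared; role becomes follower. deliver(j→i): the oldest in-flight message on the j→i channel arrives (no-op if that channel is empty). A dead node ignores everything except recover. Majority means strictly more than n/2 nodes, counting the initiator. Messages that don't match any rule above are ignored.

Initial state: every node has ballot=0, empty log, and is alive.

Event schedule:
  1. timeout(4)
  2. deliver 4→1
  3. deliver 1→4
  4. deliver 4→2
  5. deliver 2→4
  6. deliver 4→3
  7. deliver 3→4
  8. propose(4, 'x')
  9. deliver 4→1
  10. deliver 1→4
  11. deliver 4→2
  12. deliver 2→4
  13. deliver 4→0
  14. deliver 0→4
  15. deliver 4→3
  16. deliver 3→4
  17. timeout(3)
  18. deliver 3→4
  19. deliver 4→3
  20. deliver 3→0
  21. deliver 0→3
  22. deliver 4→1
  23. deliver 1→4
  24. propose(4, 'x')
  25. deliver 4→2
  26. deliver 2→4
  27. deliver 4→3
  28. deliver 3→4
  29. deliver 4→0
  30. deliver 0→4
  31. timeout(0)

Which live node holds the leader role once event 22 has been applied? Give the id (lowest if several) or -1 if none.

3

[1] timeout(4) → N4(cand b9 [-])
[2] deliver 4→1 → N1(foll b9 [-])
[3] deliver 1→4 → ∅
[4] deliver 4→2 → N2(foll b9 [-])
[5] deliver 2→4 → N4(lead b9 [-])
[6] deliver 4→3 → N3(foll b9 [-])
[7] deliver 3→4 → ∅
[8] propose(4,'x') → ∅
[9] deliver 4→1 → N1(foll b9 [x])
[10] deliver 1→4 → ∅
[11] deliver 4→2 → N2(foll b9 [x])
[12] deliver 2→4 → N4(lead b9 [x])
[13] deliver 4→0 → N0(foll b9 [-])
[14] deliver 0→4 → ∅
[15] deliver 4→3 → N3(foll b9 [x])
[16] deliver 3→4 → ∅
[17] timeout(3) → N3(cand b13 [x])
[18] deliver 3→4 → N4(foll b13 [x])
[19] deliver 4→3 → ∅
[20] deliver 3→0 → N0(foll b13 [-])
[21] deliver 0→3 → N3(lead b13 [x])
[22] deliver 4→1 → ∅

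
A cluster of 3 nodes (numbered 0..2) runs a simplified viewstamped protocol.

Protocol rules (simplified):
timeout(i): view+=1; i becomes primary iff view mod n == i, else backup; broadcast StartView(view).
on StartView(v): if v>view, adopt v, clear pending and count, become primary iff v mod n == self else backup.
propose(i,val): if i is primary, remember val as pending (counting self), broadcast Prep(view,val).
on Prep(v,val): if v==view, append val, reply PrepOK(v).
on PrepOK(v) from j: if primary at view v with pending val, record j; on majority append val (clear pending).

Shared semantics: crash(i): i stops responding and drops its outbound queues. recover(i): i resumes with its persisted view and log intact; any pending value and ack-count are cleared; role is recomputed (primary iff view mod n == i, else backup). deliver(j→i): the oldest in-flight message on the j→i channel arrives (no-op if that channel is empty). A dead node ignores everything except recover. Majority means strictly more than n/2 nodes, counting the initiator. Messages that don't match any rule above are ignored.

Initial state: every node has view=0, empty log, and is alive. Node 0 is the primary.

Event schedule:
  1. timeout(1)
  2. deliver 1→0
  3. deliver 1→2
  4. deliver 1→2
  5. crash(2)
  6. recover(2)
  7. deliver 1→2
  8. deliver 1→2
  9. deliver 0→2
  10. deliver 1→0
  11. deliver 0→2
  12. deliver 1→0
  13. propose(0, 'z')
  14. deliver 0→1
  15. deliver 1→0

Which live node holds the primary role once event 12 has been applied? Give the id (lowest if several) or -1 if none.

[1] timeout(1) → N1(prim v1 [-])
[2] deliver 1→0 → N0(back v1 [-])
[3] deliver 1→2 → N2(back v1 [-])
[4] deliver 1→2 → ∅
[5] crash(2) → N2(✗back v1 [-])
[6] recover(2) → N2(back v1 [-])
[7] deliver 1→2 → ∅
[8] deliver 1→2 → ∅
[9] deliver 0→2 → ∅
[10] deliver 1→0 → ∅
[11] deliver 0→2 → ∅
[12] deliver 1→0 → ∅

1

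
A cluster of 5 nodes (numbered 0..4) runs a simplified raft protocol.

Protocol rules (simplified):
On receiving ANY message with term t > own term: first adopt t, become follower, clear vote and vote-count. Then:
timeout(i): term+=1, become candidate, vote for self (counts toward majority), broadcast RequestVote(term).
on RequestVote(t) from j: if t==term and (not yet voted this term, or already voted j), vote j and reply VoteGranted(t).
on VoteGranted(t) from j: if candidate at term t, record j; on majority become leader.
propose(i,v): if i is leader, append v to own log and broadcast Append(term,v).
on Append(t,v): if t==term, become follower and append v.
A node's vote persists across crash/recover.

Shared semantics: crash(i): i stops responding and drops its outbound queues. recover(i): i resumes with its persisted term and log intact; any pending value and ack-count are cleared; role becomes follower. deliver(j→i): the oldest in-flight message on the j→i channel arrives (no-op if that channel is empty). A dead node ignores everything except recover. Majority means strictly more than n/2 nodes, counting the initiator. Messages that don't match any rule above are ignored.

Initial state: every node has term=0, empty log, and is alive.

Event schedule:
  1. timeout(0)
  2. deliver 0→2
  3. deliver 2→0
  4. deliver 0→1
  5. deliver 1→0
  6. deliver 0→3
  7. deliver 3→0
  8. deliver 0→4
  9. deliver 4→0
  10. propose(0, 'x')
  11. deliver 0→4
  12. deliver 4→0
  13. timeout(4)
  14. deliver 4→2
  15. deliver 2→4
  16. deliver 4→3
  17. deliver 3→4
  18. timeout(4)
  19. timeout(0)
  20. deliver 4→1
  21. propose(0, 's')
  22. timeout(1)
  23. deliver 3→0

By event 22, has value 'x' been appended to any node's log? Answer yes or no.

1. timeout(0):  <0:cand t1 ->
2. deliver 0→2:  <2:foll t1 ->
3. deliver 2→0:  nop
4. deliver 0→1:  <1:foll t1 ->
5. deliver 1→0:  <0:lead t1 ->
6. deliver 0→3:  <3:foll t1 ->
7. deliver 3→0:  nop
8. deliver 0→4:  <4:foll t1 ->
9. deliver 4→0:  nop
10. propose(0,'x'):  <0:lead t1 x>
11. deliver 0→4:  <4:foll t1 x>
12. deliver 4→0:  nop
13. timeout(4):  <4:cand t2 x>
14. deliver 4→2:  <2:foll t2 ->
15. deliver 2→4:  nop
16. deliver 4→3:  <3:foll t2 ->
17. deliver 3→4:  <4:lead t2 x>
18. timeout(4):  <4:cand t3 x>
19. timeout(0):  <0:cand t2 x>
20. deliver 4→1:  <1:foll t2 ->
21. propose(0,'s'):  nop
22. timeout(1):  <1:cand t3 ->

yes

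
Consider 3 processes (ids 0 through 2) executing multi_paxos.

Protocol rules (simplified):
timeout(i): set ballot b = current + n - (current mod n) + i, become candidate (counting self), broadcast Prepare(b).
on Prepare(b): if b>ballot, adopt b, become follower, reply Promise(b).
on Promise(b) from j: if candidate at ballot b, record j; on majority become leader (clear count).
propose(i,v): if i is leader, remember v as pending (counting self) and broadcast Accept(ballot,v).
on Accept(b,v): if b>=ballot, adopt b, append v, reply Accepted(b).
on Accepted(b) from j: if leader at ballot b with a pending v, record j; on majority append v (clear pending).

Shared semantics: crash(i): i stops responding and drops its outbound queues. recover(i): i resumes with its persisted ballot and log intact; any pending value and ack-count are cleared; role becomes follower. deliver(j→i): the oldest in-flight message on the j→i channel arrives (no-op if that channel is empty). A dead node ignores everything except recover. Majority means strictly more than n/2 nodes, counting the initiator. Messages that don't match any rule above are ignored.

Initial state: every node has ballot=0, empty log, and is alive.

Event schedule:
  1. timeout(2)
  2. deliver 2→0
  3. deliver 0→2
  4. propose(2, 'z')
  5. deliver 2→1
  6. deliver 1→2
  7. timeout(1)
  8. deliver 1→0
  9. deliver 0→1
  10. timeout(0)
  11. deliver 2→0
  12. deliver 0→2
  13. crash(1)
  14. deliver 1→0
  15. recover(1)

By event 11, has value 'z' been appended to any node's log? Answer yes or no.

after 1 — timeout(2): n2:cand/b5/[-]
after 2 — deliver 2→0: n0:foll/b5/[-]
after 3 — deliver 0→2: n2:lead/b5/[-]
after 4 — propose(2,'z'): ·
after 5 — deliver 2→1: n1:foll/b5/[-]
after 6 — deliver 1→2: ·
after 7 — timeout(1): n1:cand/b7/[-]
after 8 — deliver 1→0: n0:foll/b7/[-]
after 9 — deliver 0→1: n1:lead/b7/[-]
after 10 — timeout(0): n0:cand/b9/[-]
after 11 — deliver 2→0: ·

no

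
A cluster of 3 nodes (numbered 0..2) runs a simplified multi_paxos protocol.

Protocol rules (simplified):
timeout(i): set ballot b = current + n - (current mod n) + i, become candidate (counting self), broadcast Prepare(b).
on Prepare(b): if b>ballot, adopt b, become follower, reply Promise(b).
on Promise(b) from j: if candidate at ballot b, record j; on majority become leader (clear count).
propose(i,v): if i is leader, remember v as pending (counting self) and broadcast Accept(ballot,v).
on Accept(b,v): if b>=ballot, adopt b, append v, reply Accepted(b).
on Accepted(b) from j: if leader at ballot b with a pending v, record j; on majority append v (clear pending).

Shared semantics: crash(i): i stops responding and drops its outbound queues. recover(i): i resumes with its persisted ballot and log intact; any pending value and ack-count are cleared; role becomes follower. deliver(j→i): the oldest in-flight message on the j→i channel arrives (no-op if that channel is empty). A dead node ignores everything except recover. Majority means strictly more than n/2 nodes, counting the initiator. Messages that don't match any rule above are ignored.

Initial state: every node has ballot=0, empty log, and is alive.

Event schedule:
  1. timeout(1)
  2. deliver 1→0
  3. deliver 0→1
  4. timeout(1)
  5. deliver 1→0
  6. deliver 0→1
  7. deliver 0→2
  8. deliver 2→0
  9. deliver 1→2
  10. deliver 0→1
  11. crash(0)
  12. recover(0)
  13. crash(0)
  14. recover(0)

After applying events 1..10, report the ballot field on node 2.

1. timeout(1):  <1:cand b4 ->
2. deliver 1→0:  <0:foll b4 ->
3. deliver 0→1:  <1:lead b4 ->
4. timeout(1):  <1:cand b7 ->
5. deliver 1→0:  <0:foll b7 ->
6. deliver 0→1:  <1:lead b7 ->
7. deliver 0→2:  nop
8. deliver 2→0:  nop
9. deliver 1→2:  <2:foll b4 ->
10. deliver 0→1:  nop

4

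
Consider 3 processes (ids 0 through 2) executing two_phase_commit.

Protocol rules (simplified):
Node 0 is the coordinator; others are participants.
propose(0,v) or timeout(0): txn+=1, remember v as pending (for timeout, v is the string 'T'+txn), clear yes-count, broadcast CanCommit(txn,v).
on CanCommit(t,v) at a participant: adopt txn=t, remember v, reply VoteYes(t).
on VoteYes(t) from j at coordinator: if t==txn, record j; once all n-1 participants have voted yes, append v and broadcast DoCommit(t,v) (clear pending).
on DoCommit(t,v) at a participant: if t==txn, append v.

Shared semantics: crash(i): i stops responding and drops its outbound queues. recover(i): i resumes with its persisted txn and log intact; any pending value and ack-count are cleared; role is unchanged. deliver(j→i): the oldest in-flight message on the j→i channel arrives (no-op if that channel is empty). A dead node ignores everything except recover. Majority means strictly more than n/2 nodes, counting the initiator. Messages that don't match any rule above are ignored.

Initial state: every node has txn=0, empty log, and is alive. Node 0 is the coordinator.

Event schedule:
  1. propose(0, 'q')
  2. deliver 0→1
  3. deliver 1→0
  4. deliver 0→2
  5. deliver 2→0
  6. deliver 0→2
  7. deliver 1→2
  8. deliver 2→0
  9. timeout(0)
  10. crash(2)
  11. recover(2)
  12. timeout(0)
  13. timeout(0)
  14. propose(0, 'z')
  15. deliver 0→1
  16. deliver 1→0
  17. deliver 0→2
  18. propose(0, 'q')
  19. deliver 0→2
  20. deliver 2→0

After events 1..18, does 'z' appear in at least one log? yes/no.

no

after 1 — propose(0,'q'): n0:coor/t1/[-]
after 2 — deliver 0→1: n1:part/t1/[-]
after 3 — deliver 1→0: ·
after 4 — deliver 0→2: n2:part/t1/[-]
after 5 — deliver 2→0: n0:coor/t1/[q]
after 6 — deliver 0→2: n2:part/t1/[q]
after 7 — deliver 1→2: ·
after 8 — deliver 2→0: ·
after 9 — timeout(0): n0:coor/t2/[q]
after 10 — crash(2): n2:✗part/t1/[q]
after 11 — recover(2): n2:part/t1/[q]
after 12 — timeout(0): n0:coor/t3/[q]
after 13 — timeout(0): n0:coor/t4/[q]
after 14 — propose(0,'z'): n0:coor/t5/[q]
after 15 — deliver 0→1: n1:part/t1/[q]
after 16 — deliver 1→0: ·
after 17 — deliver 0→2: n2:part/t2/[q]
after 18 — propose(0,'q'): n0:coor/t6/[q]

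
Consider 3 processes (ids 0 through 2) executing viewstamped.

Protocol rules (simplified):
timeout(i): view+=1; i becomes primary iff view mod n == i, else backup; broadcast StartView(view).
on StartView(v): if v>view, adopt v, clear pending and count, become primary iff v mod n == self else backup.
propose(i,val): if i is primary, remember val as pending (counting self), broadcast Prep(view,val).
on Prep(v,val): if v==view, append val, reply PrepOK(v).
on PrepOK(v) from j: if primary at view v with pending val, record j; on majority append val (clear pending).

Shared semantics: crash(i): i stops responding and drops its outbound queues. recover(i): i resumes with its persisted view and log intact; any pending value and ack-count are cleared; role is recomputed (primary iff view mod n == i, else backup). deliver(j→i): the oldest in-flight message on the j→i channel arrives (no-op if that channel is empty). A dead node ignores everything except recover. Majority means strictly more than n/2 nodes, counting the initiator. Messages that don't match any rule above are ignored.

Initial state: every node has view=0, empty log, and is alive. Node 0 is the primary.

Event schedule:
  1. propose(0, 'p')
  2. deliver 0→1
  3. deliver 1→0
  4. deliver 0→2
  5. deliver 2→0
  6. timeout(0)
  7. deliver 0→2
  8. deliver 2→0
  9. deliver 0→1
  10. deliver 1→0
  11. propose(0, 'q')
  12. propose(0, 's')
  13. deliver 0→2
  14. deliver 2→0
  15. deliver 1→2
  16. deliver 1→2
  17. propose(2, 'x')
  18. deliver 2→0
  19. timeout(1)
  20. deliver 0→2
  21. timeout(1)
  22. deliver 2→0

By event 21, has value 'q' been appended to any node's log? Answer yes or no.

no

1. propose(0,'p'):  nop
2. deliver 0→1:  <1:back v0 p>
3. deliver 1→0:  <0:prim v0 p>
4. deliver 0→2:  <2:back v0 p>
5. deliver 2→0:  nop
6. timeout(0):  <0:back v1 p>
7. deliver 0→2:  <2:back v1 p>
8. deliver 2→0:  nop
9. deliver 0→1:  <1:prim v1 p>
10. deliver 1→0:  nop
11. propose(0,'q'):  nop
12. propose(0,'s'):  nop
13. deliver 0→2:  nop
14. deliver 2→0:  nop
15. deliver 1→2:  nop
16. deliver 1→2:  nop
17. propose(2,'x'):  nop
18. deliver 2→0:  nop
19. timeout(1):  <1:back v2 p>
20. deliver 0→2:  nop
21. timeout(1):  <1:back v3 p>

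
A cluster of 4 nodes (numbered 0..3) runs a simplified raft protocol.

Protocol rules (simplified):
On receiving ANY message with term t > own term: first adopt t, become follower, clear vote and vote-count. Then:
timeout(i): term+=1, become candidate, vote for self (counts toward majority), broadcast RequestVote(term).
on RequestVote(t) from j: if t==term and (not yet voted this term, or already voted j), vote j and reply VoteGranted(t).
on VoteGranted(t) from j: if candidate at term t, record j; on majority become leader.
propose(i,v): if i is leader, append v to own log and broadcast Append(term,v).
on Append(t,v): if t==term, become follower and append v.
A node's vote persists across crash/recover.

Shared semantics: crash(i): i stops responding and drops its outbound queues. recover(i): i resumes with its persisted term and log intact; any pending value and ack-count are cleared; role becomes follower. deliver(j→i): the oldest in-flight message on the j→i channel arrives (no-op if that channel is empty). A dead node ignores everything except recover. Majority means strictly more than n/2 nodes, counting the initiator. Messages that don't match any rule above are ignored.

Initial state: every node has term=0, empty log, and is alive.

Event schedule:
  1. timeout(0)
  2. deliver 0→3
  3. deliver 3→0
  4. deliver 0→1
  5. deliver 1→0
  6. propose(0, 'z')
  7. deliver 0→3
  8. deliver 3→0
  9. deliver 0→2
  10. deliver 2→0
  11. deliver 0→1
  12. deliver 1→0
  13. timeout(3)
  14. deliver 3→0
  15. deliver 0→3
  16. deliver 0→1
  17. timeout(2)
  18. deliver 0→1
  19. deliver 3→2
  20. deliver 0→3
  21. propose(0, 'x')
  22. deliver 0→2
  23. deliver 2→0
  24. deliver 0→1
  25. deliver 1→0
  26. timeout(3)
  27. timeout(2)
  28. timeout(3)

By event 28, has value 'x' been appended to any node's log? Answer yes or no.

no

e1 timeout(0): 0[cand,t=1,-]
e2 deliver 0→3: 3[foll,t=1,-]
e3 deliver 3→0: ·
e4 deliver 0→1: 1[foll,t=1,-]
e5 deliver 1→0: 0[lead,t=1,-]
e6 propose(0,'z'): 0[lead,t=1,z]
e7 deliver 0→3: 3[foll,t=1,z]
e8 deliver 3→0: ·
e9 deliver 0→2: 2[foll,t=1,-]
e10 deliver 2→0: ·
e11 deliver 0→1: 1[foll,t=1,z]
e12 deliver 1→0: ·
e13 timeout(3): 3[cand,t=2,z]
e14 deliver 3→0: 0[foll,t=2,z]
e15 deliver 0→3: ·
e16 deliver 0→1: ·
e17 timeout(2): 2[cand,t=2,-]
e18 deliver 0→1: ·
e19 deliver 3→2: ·
e20 deliver 0→3: ·
e21 propose(0,'x'): ·
e22 deliver 0→2: ·
e23 deliver 2→0: ·
e24 deliver 0→1: ·
e25 deliver 1→0: ·
e26 timeout(3): 3[cand,t=3,z]
e27 timeout(2): 2[cand,t=3,-]
e28 timeout(3): 3[cand,t=4,z]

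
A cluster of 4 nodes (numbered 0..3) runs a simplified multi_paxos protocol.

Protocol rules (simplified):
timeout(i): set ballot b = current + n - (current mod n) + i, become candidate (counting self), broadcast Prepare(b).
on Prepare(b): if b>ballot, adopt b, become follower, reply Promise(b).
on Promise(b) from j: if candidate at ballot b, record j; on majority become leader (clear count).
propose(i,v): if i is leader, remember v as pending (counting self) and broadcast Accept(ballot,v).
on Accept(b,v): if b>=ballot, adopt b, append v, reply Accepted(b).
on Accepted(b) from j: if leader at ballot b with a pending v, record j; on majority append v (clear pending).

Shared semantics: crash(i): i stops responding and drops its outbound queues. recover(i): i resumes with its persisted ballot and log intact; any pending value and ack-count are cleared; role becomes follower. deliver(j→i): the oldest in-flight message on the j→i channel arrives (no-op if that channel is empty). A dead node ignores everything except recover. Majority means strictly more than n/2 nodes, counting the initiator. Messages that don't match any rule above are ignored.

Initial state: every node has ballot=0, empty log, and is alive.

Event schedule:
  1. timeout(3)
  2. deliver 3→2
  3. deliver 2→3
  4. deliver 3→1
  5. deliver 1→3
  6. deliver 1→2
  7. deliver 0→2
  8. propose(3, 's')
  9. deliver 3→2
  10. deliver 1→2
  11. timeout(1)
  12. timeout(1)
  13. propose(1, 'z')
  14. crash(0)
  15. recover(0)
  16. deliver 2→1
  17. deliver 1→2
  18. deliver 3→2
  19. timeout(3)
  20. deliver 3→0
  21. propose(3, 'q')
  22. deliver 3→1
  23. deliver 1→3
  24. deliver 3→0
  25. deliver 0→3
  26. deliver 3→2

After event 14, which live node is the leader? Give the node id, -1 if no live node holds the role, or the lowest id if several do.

step 1 timeout(3): 3={cand,b=7,log=-}
step 2 deliver 3→2: 2={foll,b=7,log=-}
step 3 deliver 2→3: —
step 4 deliver 3→1: 1={foll,b=7,log=-}
step 5 deliver 1→3: 3={lead,b=7,log=-}
step 6 deliver 1→2: —
step 7 deliver 0→2: —
step 8 propose(3,'s'): —
step 9 deliver 3→2: 2={foll,b=7,log=s}
step 10 deliver 1→2: —
step 11 timeout(1): 1={cand,b=9,log=-}
step 12 timeout(1): 1={cand,b=13,log=-}
step 13 propose(1,'z'): —
step 14 crash(0): 0={✗foll,b=0,log=-}

3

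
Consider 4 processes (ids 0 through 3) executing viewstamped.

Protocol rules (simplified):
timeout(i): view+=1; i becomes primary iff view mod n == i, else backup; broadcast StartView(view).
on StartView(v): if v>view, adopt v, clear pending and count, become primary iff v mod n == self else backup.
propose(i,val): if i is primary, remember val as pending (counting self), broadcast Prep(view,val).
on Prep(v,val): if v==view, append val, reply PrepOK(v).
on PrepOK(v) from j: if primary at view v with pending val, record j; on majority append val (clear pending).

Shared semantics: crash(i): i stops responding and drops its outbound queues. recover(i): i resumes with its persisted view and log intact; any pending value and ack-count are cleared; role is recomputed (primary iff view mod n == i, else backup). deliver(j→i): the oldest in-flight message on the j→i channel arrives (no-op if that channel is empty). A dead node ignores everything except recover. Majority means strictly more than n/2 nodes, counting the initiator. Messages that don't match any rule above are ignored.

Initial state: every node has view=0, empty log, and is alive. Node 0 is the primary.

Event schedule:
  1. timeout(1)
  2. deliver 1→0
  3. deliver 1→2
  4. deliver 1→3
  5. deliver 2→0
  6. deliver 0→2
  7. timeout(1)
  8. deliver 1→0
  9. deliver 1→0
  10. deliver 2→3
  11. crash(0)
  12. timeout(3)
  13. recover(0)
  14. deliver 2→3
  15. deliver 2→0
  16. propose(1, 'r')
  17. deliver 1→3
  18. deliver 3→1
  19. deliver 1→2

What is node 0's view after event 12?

2

step 1 timeout(1): 1={prim,v=1,log=-}
step 2 deliver 1→0: 0={back,v=1,log=-}
step 3 deliver 1→2: 2={back,v=1,log=-}
step 4 deliver 1→3: 3={back,v=1,log=-}
step 5 deliver 2→0: —
step 6 deliver 0→2: —
step 7 timeout(1): 1={back,v=2,log=-}
step 8 deliver 1→0: 0={back,v=2,log=-}
step 9 deliver 1→0: —
step 10 deliver 2→3: —
step 11 crash(0): 0={✗back,v=2,log=-}
step 12 timeout(3): 3={back,v=2,log=-}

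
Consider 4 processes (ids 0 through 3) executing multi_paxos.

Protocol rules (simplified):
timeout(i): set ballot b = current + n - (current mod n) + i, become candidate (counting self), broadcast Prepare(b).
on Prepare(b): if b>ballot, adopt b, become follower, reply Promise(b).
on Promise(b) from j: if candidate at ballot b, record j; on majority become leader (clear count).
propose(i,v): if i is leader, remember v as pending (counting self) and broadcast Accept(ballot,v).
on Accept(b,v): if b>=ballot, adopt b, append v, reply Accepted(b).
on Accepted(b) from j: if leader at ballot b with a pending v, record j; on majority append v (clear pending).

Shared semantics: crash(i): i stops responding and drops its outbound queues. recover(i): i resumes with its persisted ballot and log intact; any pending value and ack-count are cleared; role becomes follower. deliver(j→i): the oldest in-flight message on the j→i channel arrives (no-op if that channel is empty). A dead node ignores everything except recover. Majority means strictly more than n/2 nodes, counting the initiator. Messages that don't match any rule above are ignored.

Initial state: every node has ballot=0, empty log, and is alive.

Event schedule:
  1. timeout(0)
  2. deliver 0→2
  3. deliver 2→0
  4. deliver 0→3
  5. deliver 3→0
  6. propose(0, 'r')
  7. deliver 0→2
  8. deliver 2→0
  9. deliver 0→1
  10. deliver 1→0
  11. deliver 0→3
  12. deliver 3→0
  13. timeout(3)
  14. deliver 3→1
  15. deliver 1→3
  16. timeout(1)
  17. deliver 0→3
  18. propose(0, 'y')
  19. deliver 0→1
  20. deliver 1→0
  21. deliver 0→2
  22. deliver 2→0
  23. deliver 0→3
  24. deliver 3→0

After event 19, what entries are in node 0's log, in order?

[1] timeout(0) → N0(cand b4 [-])
[2] deliver 0→2 → N2(foll b4 [-])
[3] deliver 2→0 → ∅
[4] deliver 0→3 → N3(foll b4 [-])
[5] deliver 3→0 → N0(lead b4 [-])
[6] propose(0,'r') → ∅
[7] deliver 0→2 → N2(foll b4 [r])
[8] deliver 2→0 → ∅
[9] deliver 0→1 → N1(foll b4 [-])
[10] deliver 1→0 → ∅
[11] deliver 0→3 → N3(foll b4 [r])
[12] deliver 3→0 → N0(lead b4 [r])
[13] timeout(3) → N3(cand b11 [r])
[14] deliver 3→1 → N1(foll b11 [-])
[15] deliver 1→3 → ∅
[16] timeout(1) → N1(cand b13 [-])
[17] deliver 0→3 → ∅
[18] propose(0,'y') → ∅
[19] deliver 0→1 → ∅

r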